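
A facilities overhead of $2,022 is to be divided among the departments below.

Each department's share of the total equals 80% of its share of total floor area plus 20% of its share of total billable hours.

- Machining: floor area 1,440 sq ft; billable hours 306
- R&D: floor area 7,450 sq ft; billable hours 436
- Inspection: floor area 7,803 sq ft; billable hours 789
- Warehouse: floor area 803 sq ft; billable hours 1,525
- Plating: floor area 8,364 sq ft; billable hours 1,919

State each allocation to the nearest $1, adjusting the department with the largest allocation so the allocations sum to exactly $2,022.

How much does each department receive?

Totals — floor area 25,860, billable hours 4,975.
Composite weights (80% floor area + 20% billable hours): Machining 0.0568; R&D 0.2480; Inspection 0.2731; Warehouse 0.0861; Plating 0.3359.
Proportional shares: Machining 114.95; R&D 501.45; Inspection 552.23; Warehouse 174.19; Plating 679.18.
At nearest $1: Machining $115; R&D $501; Inspection $552; Warehouse $174; Plating $679. Sum = $2,021.
Difference $2,022 − $2,021 = +$1 applied to largest allocation (Plating): Plating becomes $680.

Machining: $115; R&D: $501; Inspection: $552; Warehouse: $174; Plating: $680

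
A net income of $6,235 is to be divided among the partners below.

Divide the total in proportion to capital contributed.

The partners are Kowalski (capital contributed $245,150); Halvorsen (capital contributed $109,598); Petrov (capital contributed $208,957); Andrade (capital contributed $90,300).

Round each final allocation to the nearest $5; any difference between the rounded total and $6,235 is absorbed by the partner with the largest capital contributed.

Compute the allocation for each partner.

Total capital contributed = 654,005.
Raw shares: Kowalski 245,150/654,005 × $6,235 = 2,337.15; Halvorsen 109,598/654,005 × $6,235 = 1,044.86; Petrov 208,957/654,005 × $6,235 = 1,992.11; Andrade 90,300/654,005 × $6,235 = 860.88.
At nearest $5: Kowalski $2,335; Halvorsen $1,045; Petrov $1,990; Andrade $860. Sum = $6,230.
Difference $6,235 − $6,230 = +$5 applied to largest capital contributed (Kowalski): Kowalski becomes $2,340.

Kowalski: $2,340 · Halvorsen: $1,045 · Petrov: $1,990 · Andrade: $860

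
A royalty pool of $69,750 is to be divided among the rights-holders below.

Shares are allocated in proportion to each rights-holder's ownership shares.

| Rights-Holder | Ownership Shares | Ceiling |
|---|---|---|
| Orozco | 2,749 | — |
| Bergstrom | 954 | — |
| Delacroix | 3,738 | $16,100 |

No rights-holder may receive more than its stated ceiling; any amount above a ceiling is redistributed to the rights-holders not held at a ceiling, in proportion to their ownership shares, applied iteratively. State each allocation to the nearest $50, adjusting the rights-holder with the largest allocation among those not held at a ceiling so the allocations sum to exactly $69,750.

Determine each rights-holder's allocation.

Combined ownership shares = 7,441.
Pro-rata shares before constraints: Orozco 25,768.41; Bergstrom 8,942.55; Delacroix 35,039.04.
Capped: Delacroix ($16,100); remaining pool $53,650 reallocated over remaining ownership shares 3,703.
Remaining shares: Orozco 39,828.21 → $39,850; Bergstrom 13,821.79 → $13,800.

Orozco: $39,850; Bergstrom: $13,800; Delacroix: $16,100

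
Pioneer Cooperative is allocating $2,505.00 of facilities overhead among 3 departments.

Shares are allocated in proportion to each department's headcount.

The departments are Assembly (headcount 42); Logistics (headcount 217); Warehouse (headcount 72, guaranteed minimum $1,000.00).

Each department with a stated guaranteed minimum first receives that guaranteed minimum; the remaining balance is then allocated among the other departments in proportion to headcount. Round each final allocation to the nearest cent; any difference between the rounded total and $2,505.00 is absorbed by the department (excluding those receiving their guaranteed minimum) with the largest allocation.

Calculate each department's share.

Fund the minimums — Warehouse $1,000.00. Remaining pool $1,505.00.
Remaining pool split over remaining headcount 259: Assembly 244.0541 → $244.05; Logistics 1,260.9459 → $1,260.95.

Assembly: $244.05 · Logistics: $1,260.95 · Warehouse: $1,000.00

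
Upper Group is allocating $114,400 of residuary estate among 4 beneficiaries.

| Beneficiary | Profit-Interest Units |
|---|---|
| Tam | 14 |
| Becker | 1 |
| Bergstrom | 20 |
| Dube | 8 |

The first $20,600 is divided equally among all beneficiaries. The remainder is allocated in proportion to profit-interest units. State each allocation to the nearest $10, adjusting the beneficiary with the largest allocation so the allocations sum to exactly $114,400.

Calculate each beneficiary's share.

Tam: $35,690 · Becker: $7,330 · Bergstrom: $48,780 · Dube: $22,600

$20,600 shared equally gives $5,150 per beneficiary.
Remainder $93,800 by profit-interest units (total 43): Tam 30,539.53 → $30,540; Becker 2,181.40 → $2,180; Bergstrom 43,627.91 → $43,630; Dube 17,451.16 → $17,450.
Totals: Tam $5,150 + $30,540 = $35,690; Becker $5,150 + $2,180 = $7,330; Bergstrom $5,150 + $43,630 = $48,780; Dube $5,150 + $17,450 = $22,600.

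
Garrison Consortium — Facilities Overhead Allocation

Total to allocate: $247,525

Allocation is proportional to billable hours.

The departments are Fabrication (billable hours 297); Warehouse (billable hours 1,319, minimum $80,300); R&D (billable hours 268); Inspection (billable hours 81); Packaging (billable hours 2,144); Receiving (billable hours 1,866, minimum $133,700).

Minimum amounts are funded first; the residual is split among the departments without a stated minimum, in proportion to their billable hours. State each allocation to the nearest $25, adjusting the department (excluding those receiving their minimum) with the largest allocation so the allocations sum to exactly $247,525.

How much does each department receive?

Fabrication: $3,575; Warehouse: $80,300; R&D: $3,225; Inspection: $975; Packaging: $25,750; Receiving: $133,700

Guaranteed amounts: Warehouse $80,300; Receiving $133,700. Residual $33,525.
Residual split over remaining billable hours 2,790: Fabrication 3,568.79 → $3,575; R&D 3,220.32 → $3,225; Inspection 973.31 → $975; Packaging 25,762.58 → $25,775.
Rounding difference −$25 applied to Packaging → $25,750.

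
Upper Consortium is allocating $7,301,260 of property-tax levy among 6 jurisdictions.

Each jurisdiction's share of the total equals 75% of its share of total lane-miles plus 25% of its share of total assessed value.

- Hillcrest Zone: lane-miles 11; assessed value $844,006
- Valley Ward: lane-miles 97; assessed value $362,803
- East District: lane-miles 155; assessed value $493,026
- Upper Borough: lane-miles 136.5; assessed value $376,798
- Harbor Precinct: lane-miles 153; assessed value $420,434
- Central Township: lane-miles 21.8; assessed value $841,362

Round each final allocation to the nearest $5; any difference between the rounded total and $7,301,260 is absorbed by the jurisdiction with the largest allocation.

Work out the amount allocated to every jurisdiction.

Lane-miles total 574.3; assessed value total 3,338,429.
Composite weights (75% lane-miles + 25% assessed value): Hillcrest Zone 0.0776; Valley Ward 0.1538; East District 0.2393; Upper Borough 0.2065; Harbor Precinct 0.2313; Central Township 0.0915.
Proportional shares: Hillcrest Zone 566,352.49; Valley Ward 1,123,259.76; East District 1,747,489.76; Upper Borough 1,507,543.77; Harbor Precinct 1,688,729.47; Central Township 667,884.76.
After rounding ($5): Hillcrest Zone $566,350; Valley Ward $1,123,260; East District $1,747,490; Upper Borough $1,507,545; Harbor Precinct $1,688,730; Central Township $667,885. Sum = $7,301,260.
No rounding difference to absorb.

Hillcrest Zone: $566,350; Valley Ward: $1,123,260; East District: $1,747,490; Upper Borough: $1,507,545; Harbor Precinct: $1,688,730; Central Township: $667,885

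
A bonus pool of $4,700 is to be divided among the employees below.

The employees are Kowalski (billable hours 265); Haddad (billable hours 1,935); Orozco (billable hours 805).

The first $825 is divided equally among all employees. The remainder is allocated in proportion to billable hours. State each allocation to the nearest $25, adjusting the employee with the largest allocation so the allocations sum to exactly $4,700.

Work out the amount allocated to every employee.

Kowalski: $625 | Haddad: $2,750 | Orozco: $1,325

$825 shared equally gives $275 per employee.
Remainder $3,875 by billable hours (total 3,005): Kowalski 341.72 → $350; Haddad 2,495.22 → $2,500; Orozco 1,038.06 → $1,050.
Rounding difference −$25 on remainder applied to Haddad.
Totals: Kowalski $275 + $350 = $625; Haddad $275 + $2,475 = $2,750; Orozco $275 + $1,050 = $1,325.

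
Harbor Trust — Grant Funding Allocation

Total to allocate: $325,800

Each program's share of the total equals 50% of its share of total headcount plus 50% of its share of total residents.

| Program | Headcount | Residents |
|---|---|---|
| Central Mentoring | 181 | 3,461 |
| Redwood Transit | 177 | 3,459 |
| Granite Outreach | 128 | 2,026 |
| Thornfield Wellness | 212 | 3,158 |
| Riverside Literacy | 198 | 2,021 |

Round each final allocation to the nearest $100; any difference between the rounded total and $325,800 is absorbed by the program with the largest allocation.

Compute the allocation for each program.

Totals — headcount 896, residents 14,125.
Combined weights (50% headcount + 50% residents): Central Mentoring 0.2235; Redwood Transit 0.2212; Granite Outreach 0.1431; Thornfield Wellness 0.2301; Riverside Literacy 0.1820.
Unrounded shares: Central Mentoring 72,822.08; Redwood Transit 72,071.78; Granite Outreach 46,636.77; Thornfield Wellness 74,963.71; Riverside Literacy 59,305.67.
At nearest $100: Central Mentoring $72,800; Redwood Transit $72,100; Granite Outreach $46,600; Thornfield Wellness $75,000; Riverside Literacy $59,300. Sum = $325,800.
Rounded total matches; no reconciliation needed.

Central Mentoring: $72,800 | Redwood Transit: $72,100 | Granite Outreach: $46,600 | Thornfield Wellness: $75,000 | Riverside Literacy: $59,300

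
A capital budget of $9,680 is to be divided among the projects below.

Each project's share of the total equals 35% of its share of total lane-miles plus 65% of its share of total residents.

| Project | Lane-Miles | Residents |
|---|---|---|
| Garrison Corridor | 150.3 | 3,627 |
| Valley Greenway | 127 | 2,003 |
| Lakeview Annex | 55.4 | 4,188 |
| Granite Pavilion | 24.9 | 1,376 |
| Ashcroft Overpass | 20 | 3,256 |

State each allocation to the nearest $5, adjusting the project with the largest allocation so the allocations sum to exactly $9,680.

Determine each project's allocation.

Lane-miles total 377.6; residents total 14,450.
Composite weights (35% lane-miles + 65% residents): Garrison Corridor 0.3025; Valley Greenway 0.2078; Lakeview Annex 0.2397; Granite Pavilion 0.0850; Ashcroft Overpass 0.1650.
Pro-rata amounts: Garrison Corridor 2,927.87; Valley Greenway 2,011.67; Lakeview Annex 2,320.67; Granite Pavilion 822.57; Ashcroft Overpass 1,597.22.
Rounded to nearest $5: Garrison Corridor $2,930; Valley Greenway $2,010; Lakeview Annex $2,320; Granite Pavilion $825; Ashcroft Overpass $1,595. Sum = $9,680.
No rounding difference to absorb.

Garrison Corridor: $2,930 | Valley Greenway: $2,010 | Lakeview Annex: $2,320 | Granite Pavilion: $825 | Ashcroft Overpass: $1,595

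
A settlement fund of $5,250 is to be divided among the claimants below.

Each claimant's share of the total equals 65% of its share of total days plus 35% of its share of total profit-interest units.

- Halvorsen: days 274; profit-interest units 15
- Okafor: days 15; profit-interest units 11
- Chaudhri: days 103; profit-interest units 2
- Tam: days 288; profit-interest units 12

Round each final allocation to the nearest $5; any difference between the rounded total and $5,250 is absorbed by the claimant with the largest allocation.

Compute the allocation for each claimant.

Halvorsen: $2,065 | Okafor: $580 | Chaudhri: $610 | Tam: $1,995

Totals — days 680, profit-interest units 40.
Composite weights (65% days + 35% profit-interest units): Halvorsen 0.3932; Okafor 0.1106; Chaudhri 0.1160; Tam 0.3803.
Proportional shares: Halvorsen 2,064.10; Okafor 580.59; Chaudhri 608.77; Tam 1,996.54.
Rounded to nearest $5: Halvorsen $2,065; Okafor $580; Chaudhri $610; Tam $1,995. Sum = $5,250.
No rounding difference to absorb.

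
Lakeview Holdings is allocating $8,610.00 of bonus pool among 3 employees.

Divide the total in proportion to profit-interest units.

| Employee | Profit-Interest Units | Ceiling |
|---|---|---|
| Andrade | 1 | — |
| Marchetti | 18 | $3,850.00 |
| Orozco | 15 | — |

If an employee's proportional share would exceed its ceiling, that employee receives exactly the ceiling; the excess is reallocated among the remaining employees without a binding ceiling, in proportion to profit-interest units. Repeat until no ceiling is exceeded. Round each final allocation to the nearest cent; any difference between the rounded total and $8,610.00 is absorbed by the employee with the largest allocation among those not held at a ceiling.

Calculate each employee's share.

Andrade: $297.50 · Marchetti: $3,850.00 · Orozco: $4,462.50

Total profit-interest units = 34.
Proportional shares (ignoring caps): Andrade 253.2353; Marchetti 4,558.2353; Orozco 3,798.5294.
Held at cap: Marchetti ($3,850.00); residual $4,760.00 reallocated over remaining profit-interest units 16.
Remaining shares: Andrade 297.5000 → $297.50; Orozco 4,462.5000 → $4,462.50.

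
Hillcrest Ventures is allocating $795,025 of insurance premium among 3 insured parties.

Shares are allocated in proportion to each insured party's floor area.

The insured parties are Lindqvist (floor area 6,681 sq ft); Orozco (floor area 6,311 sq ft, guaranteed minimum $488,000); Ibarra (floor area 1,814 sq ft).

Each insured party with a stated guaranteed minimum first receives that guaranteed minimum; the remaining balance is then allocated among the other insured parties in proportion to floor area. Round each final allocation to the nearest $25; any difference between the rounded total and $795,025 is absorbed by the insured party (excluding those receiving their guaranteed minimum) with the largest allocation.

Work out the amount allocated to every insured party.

Lindqvist: $241,475 · Orozco: $488,000 · Ibarra: $65,550

Minimums first: Orozco $488,000. Remaining pool $307,025.
Remaining pool split over remaining floor area 8,495: Lindqvist 241,463.69 → $241,475; Ibarra 65,561.31 → $65,550.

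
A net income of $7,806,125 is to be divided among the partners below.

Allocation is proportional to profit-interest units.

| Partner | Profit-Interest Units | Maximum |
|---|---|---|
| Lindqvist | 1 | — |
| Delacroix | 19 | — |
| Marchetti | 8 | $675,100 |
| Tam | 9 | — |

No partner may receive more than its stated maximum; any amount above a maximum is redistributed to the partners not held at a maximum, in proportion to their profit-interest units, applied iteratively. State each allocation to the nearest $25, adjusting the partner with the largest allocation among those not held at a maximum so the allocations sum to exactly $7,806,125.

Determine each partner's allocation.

Lindqvist: $245,900; Delacroix: $4,672,050; Marchetti: $675,100; Tam: $2,213,075

Combined profit-interest units = 37.
Unconstrained shares: Lindqvist 210,976.35; Delacroix 4,008,550.68; Marchetti 1,687,810.81; Tam 1,898,787.16.
Cap binds for Marchetti ($675,100); residual $7,131,025 reallocated over remaining profit-interest units 29.
Redistributed shares: Lindqvist 245,897.41 → $245,900; Delacroix 4,672,050.86 → $4,672,050; Tam 2,213,076.72 → $2,213,075.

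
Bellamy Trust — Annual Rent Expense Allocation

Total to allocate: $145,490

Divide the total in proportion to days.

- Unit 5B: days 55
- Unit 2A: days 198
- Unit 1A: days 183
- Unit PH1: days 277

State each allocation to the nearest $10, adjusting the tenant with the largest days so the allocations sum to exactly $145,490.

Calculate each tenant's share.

Sum of days: 55 + 198 + 183 + 277 = 713.
Unrounded shares: Unit 5B 11,222.93; Unit 2A 40,402.55; Unit 1A 37,341.75; Unit PH1 56,522.76.
After rounding ($10): Unit 5B $11,220; Unit 2A $40,400; Unit 1A $37,340; Unit PH1 $56,520. Sum = $145,480.
Difference $145,490 − $145,480 = +$10 applied to largest days (Unit PH1): Unit PH1 becomes $56,530.

Unit 5B: $11,220; Unit 2A: $40,400; Unit 1A: $37,340; Unit PH1: $56,530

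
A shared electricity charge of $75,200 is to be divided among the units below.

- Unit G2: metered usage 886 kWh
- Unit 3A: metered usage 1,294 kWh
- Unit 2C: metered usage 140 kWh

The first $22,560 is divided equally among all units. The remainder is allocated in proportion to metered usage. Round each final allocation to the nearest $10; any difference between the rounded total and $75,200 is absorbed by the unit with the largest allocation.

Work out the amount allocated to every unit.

Unit G2: $27,620 | Unit 3A: $36,880 | Unit 2C: $10,700

Equal tier: $22,560 ÷ 3 = $7,520 apiece.
Remainder $52,640 by metered usage (total 2,320): Unit G2 20,103.03 → $20,100; Unit 3A 29,360.41 → $29,360; Unit 2C 3,176.55 → $3,180.
Totals: Unit G2 $7,520 + $20,100 = $27,620; Unit 3A $7,520 + $29,360 = $36,880; Unit 2C $7,520 + $3,180 = $10,700.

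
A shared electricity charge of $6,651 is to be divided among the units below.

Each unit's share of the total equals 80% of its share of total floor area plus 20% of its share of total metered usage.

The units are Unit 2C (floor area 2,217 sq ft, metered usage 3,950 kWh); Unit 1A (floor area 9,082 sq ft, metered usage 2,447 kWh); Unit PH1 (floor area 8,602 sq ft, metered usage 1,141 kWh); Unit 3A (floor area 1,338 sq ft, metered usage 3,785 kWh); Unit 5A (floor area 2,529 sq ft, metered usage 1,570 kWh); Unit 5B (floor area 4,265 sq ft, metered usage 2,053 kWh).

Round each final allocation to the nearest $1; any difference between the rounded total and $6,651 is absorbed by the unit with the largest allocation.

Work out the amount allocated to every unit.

Floor area total 28,033; metered usage total 14,946.
Combined weights (80% floor area + 20% metered usage): Unit 2C 0.1161; Unit 1A 0.2919; Unit PH1 0.2608; Unit 3A 0.0888; Unit 5A 0.0932; Unit 5B 0.1492.
Pro-rata amounts: Unit 2C 772.35; Unit 1A 1,941.59; Unit PH1 1,734.25; Unit 3A 590.83; Unit 5A 619.75; Unit 5B 992.24.
Rounded to nearest $1: Unit 2C $772; Unit 1A $1,942; Unit PH1 $1,734; Unit 3A $591; Unit 5A $620; Unit 5B $992. Sum = $6,651.
Sum already equals the total — no adjustment.

Unit 2C: $772 | Unit 1A: $1,942 | Unit PH1: $1,734 | Unit 3A: $591 | Unit 5A: $620 | Unit 5B: $992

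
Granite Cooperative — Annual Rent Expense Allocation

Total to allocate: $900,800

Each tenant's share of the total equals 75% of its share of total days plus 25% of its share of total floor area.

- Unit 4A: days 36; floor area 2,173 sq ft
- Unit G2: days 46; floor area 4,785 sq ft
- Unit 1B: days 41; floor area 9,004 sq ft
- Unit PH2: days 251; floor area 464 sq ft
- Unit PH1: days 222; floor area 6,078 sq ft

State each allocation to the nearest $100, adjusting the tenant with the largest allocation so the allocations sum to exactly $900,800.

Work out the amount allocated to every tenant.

Days total 596; floor area total 22,504.
Composite weights (75% days + 25% floor area): Unit 4A 0.0694; Unit G2 0.1110; Unit 1B 0.1516; Unit PH2 0.3210; Unit PH1 0.3469.
Unrounded shares: Unit 4A 62,553.50; Unit G2 100,027.64; Unit 1B 136,579.86; Unit PH2 289,166.12; Unit PH1 312,472.88.
Rounded to nearest $100: Unit 4A $62,600; Unit G2 $100,000; Unit 1B $136,600; Unit PH2 $289,200; Unit PH1 $312,500. Sum = $900,900.
Difference $900,800 − $900,900 = −$100 applied to largest allocation (Unit PH1): Unit PH1 becomes $312,400.

Unit 4A: $62,600 · Unit G2: $100,000 · Unit 1B: $136,600 · Unit PH2: $289,200 · Unit PH1: $312,400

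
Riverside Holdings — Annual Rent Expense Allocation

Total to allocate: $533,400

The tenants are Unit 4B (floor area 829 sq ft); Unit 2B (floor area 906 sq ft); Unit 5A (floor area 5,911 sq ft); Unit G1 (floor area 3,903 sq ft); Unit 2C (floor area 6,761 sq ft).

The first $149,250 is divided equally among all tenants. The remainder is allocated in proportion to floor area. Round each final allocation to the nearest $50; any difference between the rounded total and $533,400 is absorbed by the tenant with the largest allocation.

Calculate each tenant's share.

Unit 4B: $47,250 | Unit 2B: $48,850 | Unit 5A: $153,850 | Unit G1: $111,750 | Unit 2C: $171,700

Equal tier: $149,250 ÷ 5 = $29,850 apiece.
Remainder $384,150 by floor area (total 18,310): Unit 4B 17,392.70 → $17,400; Unit 2B 19,008.19 → $19,000; Unit 5A 124,014.78 → $124,000; Unit G1 81,886.26 → $81,900; Unit 2C 141,848.07 → $141,850.
Totals: Unit 4B $29,850 + $17,400 = $47,250; Unit 2B $29,850 + $19,000 = $48,850; Unit 5A $29,850 + $124,000 = $153,850; Unit G1 $29,850 + $81,900 = $111,750; Unit 2C $29,850 + $141,850 = $171,700.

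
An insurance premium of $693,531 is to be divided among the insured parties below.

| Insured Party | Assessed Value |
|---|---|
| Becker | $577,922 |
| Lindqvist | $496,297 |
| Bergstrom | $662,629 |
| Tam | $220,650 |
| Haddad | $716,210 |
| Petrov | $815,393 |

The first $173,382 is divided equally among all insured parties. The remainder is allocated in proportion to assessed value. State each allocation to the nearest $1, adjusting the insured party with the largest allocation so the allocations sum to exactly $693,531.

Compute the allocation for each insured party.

Equal tier: $173,382 ÷ 6 = $28,897 apiece.
Remainder $520,149 by assessed value (total 3,489,101): Becker 86,155.59 → $86,156; Lindqvist 73,987.08 → $73,987; Bergstrom 98,783.56 → $98,784; Tam 32,894.11 → $32,894; Haddad 106,771.32 → $106,771; Petrov 121,557.34 → $121,557.
Totals: Becker $28,897 + $86,156 = $115,053; Lindqvist $28,897 + $73,987 = $102,884; Bergstrom $28,897 + $98,784 = $127,681; Tam $28,897 + $32,894 = $61,791; Haddad $28,897 + $106,771 = $135,668; Petrov $28,897 + $121,557 = $150,454.

Becker: $115,053; Lindqvist: $102,884; Bergstrom: $127,681; Tam: $61,791; Haddad: $135,668; Petrov: $150,454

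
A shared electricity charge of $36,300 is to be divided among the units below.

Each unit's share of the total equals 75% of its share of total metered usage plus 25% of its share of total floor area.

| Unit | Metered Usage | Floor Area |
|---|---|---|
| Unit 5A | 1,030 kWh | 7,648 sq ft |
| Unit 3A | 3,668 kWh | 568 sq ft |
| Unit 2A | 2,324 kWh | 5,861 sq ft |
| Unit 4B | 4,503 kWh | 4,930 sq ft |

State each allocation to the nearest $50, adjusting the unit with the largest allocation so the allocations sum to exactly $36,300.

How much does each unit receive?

Unit 5A: $6,100; Unit 3A: $8,950; Unit 2A: $8,300; Unit 4B: $12,950

Totals — metered usage 11,525, floor area 19,007.
Combined weights (75% metered usage + 25% floor area): Unit 5A 0.1676; Unit 3A 0.2462; Unit 2A 0.2283; Unit 4B 0.3579.
Proportional shares: Unit 5A 6,084.70; Unit 3A 8,935.95; Unit 2A 8,288.25; Unit 4B 12,991.10.
Rounded to nearest $50: Unit 5A $6,100; Unit 3A $8,950; Unit 2A $8,300; Unit 4B $13,000. Sum = $36,350.
Difference $36,300 − $36,350 = −$50 applied to largest allocation (Unit 4B): Unit 4B becomes $12,950.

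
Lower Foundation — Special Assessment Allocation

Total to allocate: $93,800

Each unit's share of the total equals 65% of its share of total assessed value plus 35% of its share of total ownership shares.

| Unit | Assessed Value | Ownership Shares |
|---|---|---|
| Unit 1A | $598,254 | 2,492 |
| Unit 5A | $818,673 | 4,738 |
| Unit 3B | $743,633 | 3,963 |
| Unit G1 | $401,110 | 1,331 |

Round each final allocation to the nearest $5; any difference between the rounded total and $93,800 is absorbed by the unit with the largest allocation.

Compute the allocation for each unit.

Unit 1A: $20,770; Unit 5A: $31,905; Unit 3B: $28,090; Unit G1: $13,035

Totals — assessed value 2,561,670, ownership shares 12,524.
Combined weights (65% assessed value + 35% ownership shares): Unit 1A 0.2214; Unit 5A 0.3401; Unit 3B 0.2994; Unit G1 0.1390.
Pro-rata amounts: Unit 1A 20,771.42; Unit 5A 31,905.17; Unit 3B 28,087.60; Unit G1 13,035.81.
After rounding ($5): Unit 1A $20,770; Unit 5A $31,905; Unit 3B $28,090; Unit G1 $13,035. Sum = $93,800.
No rounding difference to absorb.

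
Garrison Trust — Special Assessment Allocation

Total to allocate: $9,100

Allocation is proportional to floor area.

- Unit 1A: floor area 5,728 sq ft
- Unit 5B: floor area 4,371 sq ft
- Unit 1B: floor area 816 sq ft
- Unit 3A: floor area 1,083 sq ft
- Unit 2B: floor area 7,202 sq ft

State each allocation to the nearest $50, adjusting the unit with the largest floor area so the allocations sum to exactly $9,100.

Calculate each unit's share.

Unit 1A: $2,700 | Unit 5B: $2,050 | Unit 1B: $400 | Unit 3A: $500 | Unit 2B: $3,450

Floor area total: 19,200.
Unrounded shares: Unit 1A 5,728/19,200 × $9,100 = 2,714.83; Unit 5B 4,371/19,200 × $9,100 = 2,071.67; Unit 1B 816/19,200 × $9,100 = 386.75; Unit 3A 1,083/19,200 × $9,100 = 513.30; Unit 2B 7,202/19,200 × $9,100 = 3,413.45.
Rounded to nearest $50: Unit 1A $2,700; Unit 5B $2,050; Unit 1B $400; Unit 3A $500; Unit 2B $3,400. Sum = $9,050.
Difference $9,100 − $9,050 = +$50 applied to largest floor area (Unit 2B): Unit 2B becomes $3,450.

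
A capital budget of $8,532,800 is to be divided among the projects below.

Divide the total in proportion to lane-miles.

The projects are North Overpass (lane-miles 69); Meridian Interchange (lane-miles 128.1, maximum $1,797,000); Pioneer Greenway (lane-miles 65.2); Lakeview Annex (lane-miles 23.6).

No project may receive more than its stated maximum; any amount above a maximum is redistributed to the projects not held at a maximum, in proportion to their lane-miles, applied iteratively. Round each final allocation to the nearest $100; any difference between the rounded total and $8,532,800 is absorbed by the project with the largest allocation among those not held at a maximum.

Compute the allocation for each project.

Total lane-miles = 285.9.
Proportional shares (ignoring caps): North Overpass 2,059,332.63; Meridian Interchange 3,823,195.80; Pioneer Greenway 1,945,920.11; Lakeview Annex 704,351.45.
Capped: Meridian Interchange ($1,797,000); remaining pool $6,735,800 reallocated over remaining lane-miles 157.8.
Remaining shares: North Overpass 2,945,311.79 → $2,945,300; Pioneer Greenway 2,783,106.21 → $2,783,100; Lakeview Annex 1,007,382.00 → $1,007,400.

North Overpass: $2,945,300 · Meridian Interchange: $1,797,000 · Pioneer Greenway: $2,783,100 · Lakeview Annex: $1,007,400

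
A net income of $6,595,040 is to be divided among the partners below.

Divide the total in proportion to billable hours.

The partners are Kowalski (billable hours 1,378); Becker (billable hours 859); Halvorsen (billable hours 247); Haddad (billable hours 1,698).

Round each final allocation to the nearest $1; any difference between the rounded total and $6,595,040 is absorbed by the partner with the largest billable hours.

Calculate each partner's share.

Sum of billable hours: 1,378 + 859 + 247 + 1,698 = 4,182.
Pro-rata amounts: Kowalski 2,173,114.57; Becker 1,354,648.34; Halvorsen 389,520.54; Haddad 2,677,756.56.
After rounding ($1): Kowalski $2,173,115; Becker $1,354,648; Halvorsen $389,521; Haddad $2,677,757. Sum = $6,595,041.
Difference $6,595,040 − $6,595,041 = −$1 applied to largest billable hours (Haddad): Haddad becomes $2,677,756.

Kowalski: $2,173,115 | Becker: $1,354,648 | Halvorsen: $389,521 | Haddad: $2,677,756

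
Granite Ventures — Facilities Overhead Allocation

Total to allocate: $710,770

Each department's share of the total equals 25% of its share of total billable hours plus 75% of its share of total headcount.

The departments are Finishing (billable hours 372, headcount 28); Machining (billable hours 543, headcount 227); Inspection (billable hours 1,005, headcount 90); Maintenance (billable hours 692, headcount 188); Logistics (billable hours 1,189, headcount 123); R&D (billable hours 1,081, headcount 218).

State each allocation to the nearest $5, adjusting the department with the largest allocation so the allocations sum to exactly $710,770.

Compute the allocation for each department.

Finishing: $30,620 | Machining: $158,220 | Inspection: $91,475 | Maintenance: $139,855 | Logistics: $118,300 | R&D: $172,300

Billable hours total 4,882; headcount total 874.
Blended shares (25% billable hours + 75% headcount): Finishing 0.0431; Machining 0.2226; Inspection 0.1287; Maintenance 0.1968; Logistics 0.1664; R&D 0.2424.
Raw shares: Finishing 30,617.86; Machining 158,217.60; Inspection 91,473.03; Maintenance 139,853.61; Logistics 118,297.81; R&D 172,310.09.
At nearest $5: Finishing $30,620; Machining $158,220; Inspection $91,475; Maintenance $139,855; Logistics $118,300; R&D $172,310. Sum = $710,780.
Difference $710,770 − $710,780 = −$10 applied to largest allocation (R&D): R&D becomes $172,300.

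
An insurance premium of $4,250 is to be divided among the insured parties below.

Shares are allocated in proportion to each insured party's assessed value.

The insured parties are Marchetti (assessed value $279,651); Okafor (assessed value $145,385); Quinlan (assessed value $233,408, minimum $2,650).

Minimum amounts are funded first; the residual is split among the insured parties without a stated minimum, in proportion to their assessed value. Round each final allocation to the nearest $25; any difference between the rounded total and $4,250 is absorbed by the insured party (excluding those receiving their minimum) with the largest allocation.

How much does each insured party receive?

Fund the minimums — Quinlan $2,650. Balance $1,600.
Balance split over remaining assessed value 425,036: Marchetti 1,052.71 → $1,050; Okafor 547.29 → $550.

Marchetti: $1,050 | Okafor: $550 | Quinlan: $2,650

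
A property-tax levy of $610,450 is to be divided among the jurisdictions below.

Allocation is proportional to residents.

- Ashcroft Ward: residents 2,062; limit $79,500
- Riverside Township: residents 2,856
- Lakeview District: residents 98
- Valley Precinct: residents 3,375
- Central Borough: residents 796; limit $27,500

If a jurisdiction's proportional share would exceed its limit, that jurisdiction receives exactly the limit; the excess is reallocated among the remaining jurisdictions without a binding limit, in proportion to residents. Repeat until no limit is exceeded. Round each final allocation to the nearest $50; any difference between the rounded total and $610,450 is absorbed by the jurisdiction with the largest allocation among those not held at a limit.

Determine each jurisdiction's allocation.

Ashcroft Ward: $79,500; Riverside Township: $227,200; Lakeview District: $7,800; Valley Precinct: $268,450; Central Borough: $27,500

Total residents = 9,187.
Unconstrained shares: Ashcroft Ward 137,014.03; Riverside Township 189,773.07; Lakeview District 6,511.82; Valley Precinct 224,259.14; Central Borough 52,891.93.
Held at cap: Ashcroft Ward ($79,500), Central Borough ($27,500); balance $503,450 reallocated over remaining residents 6,329.
Shares after redistribution: Riverside Township 227,184.89 → $227,200; Lakeview District 7,795.56 → $7,800; Valley Precinct 268,469.54 → $268,450.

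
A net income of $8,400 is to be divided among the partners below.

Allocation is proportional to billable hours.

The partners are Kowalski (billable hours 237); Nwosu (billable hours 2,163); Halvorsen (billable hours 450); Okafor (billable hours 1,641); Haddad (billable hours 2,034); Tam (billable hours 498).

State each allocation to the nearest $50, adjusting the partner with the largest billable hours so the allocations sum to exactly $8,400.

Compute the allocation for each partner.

Kowalski: $300; Nwosu: $2,550; Halvorsen: $550; Okafor: $1,950; Haddad: $2,450; Tam: $600

Total billable hours = 7,023.
Raw shares: Kowalski 237/7,023 × $8,400 = 283.47; Nwosu 2,163/7,023 × $8,400 = 2,587.10; Halvorsen 450/7,023 × $8,400 = 538.23; Okafor 1,641/7,023 × $8,400 = 1,962.75; Haddad 2,034/7,023 × $8,400 = 2,432.81; Tam 498/7,023 × $8,400 = 595.64.
Rounded to nearest $50: Kowalski $300; Nwosu $2,600; Halvorsen $550; Okafor $1,950; Haddad $2,450; Tam $600. Sum = $8,450.
Difference $8,400 − $8,450 = −$50 applied to largest billable hours (Nwosu): Nwosu becomes $2,550.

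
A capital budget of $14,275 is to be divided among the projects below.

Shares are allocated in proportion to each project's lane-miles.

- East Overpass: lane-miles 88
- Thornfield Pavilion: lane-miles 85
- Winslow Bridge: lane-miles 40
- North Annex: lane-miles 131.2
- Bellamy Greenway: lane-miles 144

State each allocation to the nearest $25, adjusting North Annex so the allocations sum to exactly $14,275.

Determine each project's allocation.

Total lane-miles = 488.2.
Unrounded shares: East Overpass 88/488.2 × $14,275 = 2,573.13; Thornfield Pavilion 85/488.2 × $14,275 = 2,485.41; Winslow Bridge 40/488.2 × $14,275 = 1,169.60; North Annex 131.2/488.2 × $14,275 = 3,836.30; Bellamy Greenway 144/488.2 × $14,275 = 4,210.57.
After rounding ($25): East Overpass $2,575; Thornfield Pavilion $2,475; Winslow Bridge $1,175; North Annex $3,825; Bellamy Greenway $4,200. Sum = $14,250.
Difference $14,275 − $14,250 = +$25 applied to North Annex: North Annex becomes $3,850.

East Overpass: $2,575 | Thornfield Pavilion: $2,475 | Winslow Bridge: $1,175 | North Annex: $3,850 | Bellamy Greenway: $4,200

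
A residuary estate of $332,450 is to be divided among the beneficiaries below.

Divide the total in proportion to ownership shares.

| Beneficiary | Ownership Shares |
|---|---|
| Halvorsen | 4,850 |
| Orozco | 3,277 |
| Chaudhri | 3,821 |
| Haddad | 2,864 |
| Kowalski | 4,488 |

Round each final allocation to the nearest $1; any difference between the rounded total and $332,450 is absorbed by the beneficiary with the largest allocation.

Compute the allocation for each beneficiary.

Combined ownership shares = 19,300.
Pro-rata amounts: Halvorsen 4,850/19,300 × $332,450 = 83,543.13; Orozco 3,277/19,300 × $332,450 = 56,447.60; Chaudhri 3,821/19,300 × $332,450 = 65,818.21; Haddad 2,864/19,300 × $332,450 = 49,333.51; Kowalski 4,488/19,300 × $332,450 = 77,307.54.
Rounded to nearest $1: Halvorsen $83,543; Orozco $56,448; Chaudhri $65,818; Haddad $49,334; Kowalski $77,308. Sum = $332,451.
Difference $332,450 − $332,451 = −$1 applied to largest allocation (Halvorsen): Halvorsen becomes $83,542.

Halvorsen: $83,542; Orozco: $56,448; Chaudhri: $65,818; Haddad: $49,334; Kowalski: $77,308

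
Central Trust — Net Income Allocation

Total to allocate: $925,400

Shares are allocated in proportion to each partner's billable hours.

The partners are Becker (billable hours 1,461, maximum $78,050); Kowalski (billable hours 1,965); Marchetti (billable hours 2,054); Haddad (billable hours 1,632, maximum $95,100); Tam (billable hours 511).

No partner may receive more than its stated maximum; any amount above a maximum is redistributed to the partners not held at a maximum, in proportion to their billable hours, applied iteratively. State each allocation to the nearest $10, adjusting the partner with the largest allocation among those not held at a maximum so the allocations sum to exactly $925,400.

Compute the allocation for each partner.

Becker: $78,050 | Kowalski: $326,310 | Marchetti: $341,080 | Haddad: $95,100 | Tam: $84,860

Billable hours total: 7,623.
Proportional shares (ignoring caps): Becker 177,359.23; Kowalski 238,542.70; Marchetti 249,346.92; Haddad 198,117.91; Tam 62,033.24.
Capped: Becker ($78,050), Haddad ($95,100); residual $752,250 reallocated over remaining billable hours 4,530.
Shares after redistribution: Kowalski 326,307.12 → $326,310; Marchetti 341,086.42 → $341,090; Tam 84,856.46 → $84,860.
Rounding difference −$10 applied to Marchetti → $341,080.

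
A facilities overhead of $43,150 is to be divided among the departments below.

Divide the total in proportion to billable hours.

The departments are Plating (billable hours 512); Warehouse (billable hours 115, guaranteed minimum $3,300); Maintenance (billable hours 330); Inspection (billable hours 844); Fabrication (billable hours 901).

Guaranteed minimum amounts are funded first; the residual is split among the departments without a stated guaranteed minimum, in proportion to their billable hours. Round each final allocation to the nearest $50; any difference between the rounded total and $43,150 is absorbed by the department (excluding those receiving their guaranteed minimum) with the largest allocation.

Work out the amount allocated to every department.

Plating: $7,900; Warehouse: $3,300; Maintenance: $5,100; Inspection: $13,000; Fabrication: $13,850

Fund the minimums — Warehouse $3,300. Remaining pool $39,850.
Remaining pool split over remaining billable hours 2,587: Plating 7,886.82 → $7,900; Maintenance 5,083.30 → $5,100; Inspection 13,000.93 → $13,000; Fabrication 13,878.95 → $13,900.
Rounding difference −$50 applied to Fabrication → $13,850.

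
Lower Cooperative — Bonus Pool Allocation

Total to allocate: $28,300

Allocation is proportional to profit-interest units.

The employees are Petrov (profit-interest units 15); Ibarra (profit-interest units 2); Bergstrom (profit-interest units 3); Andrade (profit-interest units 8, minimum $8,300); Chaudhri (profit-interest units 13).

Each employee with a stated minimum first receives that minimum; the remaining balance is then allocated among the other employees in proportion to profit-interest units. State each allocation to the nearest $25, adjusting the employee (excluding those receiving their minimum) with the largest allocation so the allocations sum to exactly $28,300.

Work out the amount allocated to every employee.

Petrov: $9,100 | Ibarra: $1,200 | Bergstrom: $1,825 | Andrade: $8,300 | Chaudhri: $7,875

Fund the minimums — Andrade $8,300. Remaining pool $20,000.
Remaining pool split over remaining profit-interest units 33: Petrov 9,090.91 → $9,100; Ibarra 1,212.12 → $1,200; Bergstrom 1,818.18 → $1,825; Chaudhri 7,878.79 → $7,875.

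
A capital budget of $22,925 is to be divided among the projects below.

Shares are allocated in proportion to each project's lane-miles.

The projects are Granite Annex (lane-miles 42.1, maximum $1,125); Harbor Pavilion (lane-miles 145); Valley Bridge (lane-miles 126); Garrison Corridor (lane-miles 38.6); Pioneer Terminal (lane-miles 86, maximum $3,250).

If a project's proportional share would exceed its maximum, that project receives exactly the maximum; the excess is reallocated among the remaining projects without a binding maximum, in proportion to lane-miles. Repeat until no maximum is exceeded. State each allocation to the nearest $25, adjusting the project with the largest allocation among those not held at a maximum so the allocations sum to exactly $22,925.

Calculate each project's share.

Total lane-miles = 437.7.
Unconstrained shares: Granite Annex 2,205.03; Harbor Pavilion 7,594.53; Valley Bridge 6,599.38; Garrison Corridor 2,021.72; Pioneer Terminal 4,504.34.
Held at cap: Granite Annex ($1,125), Pioneer Terminal ($3,250); remaining pool $18,550 reallocated over remaining lane-miles 309.6.
Remaining shares: Harbor Pavilion 8,687.82 → $8,700; Valley Bridge 7,549.42 → $7,550; Garrison Corridor 2,312.76 → $2,325.
Rounding difference −$25 applied to Harbor Pavilion → $8,675.

Granite Annex: $1,125 | Harbor Pavilion: $8,675 | Valley Bridge: $7,550 | Garrison Corridor: $2,325 | Pioneer Terminal: $3,250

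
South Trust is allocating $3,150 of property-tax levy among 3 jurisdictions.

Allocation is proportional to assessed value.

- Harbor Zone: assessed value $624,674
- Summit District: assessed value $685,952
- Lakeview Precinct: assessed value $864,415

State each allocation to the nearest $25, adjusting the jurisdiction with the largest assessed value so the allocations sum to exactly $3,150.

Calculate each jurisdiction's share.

Harbor Zone: $900 | Summit District: $1,000 | Lakeview Precinct: $1,250

Combined assessed value = 624,674 + 685,952 + 864,415 = 2,175,041.
Pro-rata amounts: Harbor Zone 904.68; Summit District 993.43; Lakeview Precinct 1,251.89.
Rounded to nearest $25: Harbor Zone $900; Summit District $1,000; Lakeview Precinct $1,250. Sum = $3,150.
No rounding difference to absorb.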